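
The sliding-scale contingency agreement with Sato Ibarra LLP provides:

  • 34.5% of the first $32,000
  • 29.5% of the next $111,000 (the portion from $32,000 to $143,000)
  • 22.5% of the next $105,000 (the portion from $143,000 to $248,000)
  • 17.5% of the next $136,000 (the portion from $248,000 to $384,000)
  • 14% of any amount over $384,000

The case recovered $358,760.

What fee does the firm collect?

$86,793.00

First $32,000 at 34.5% = $11,040.00
Next $111,000 at 29.5% = $32,745.00
Next $105,000 at 22.5% = $23,625.00
Remaining $110,760 at 17.5% = $19,383.00
Fee: $11,040.00 + $32,745.00 + $23,625.00 + $19,383.00 = $86,793.00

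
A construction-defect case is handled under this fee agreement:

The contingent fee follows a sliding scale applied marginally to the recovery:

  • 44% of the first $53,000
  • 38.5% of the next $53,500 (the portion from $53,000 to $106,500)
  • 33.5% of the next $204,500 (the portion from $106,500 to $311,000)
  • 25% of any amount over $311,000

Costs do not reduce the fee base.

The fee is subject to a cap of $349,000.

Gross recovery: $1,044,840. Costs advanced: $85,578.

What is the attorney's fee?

Fee base is the gross recovery, $1,044,840; costs are reimbursed separately.
First $53,000 at 44% = $23,320.00
Next $53,500 at 38.5% = $20,597.50
Next $204,500 at 33.5% = $68,507.50
Remaining $733,840 at 25% = $183,460.00
Fee: $23,320.00 + $20,597.50 + $68,507.50 + $183,460.00 = $295,885.00
$295,885.00 is under the $349,000 cap.

$295,885.00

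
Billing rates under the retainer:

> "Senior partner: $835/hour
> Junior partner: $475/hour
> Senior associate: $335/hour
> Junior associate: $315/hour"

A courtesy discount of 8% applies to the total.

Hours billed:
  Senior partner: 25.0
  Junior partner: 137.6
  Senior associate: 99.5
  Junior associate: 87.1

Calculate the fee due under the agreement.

$135,243.68

Senior partner: 25.0 × $835 = $20,875.00
Junior partner: 137.6 × $475 = $65,360.00
Senior associate: 99.5 × $335 = $33,332.50
Junior associate: 87.1 × $315 = $27,436.50
Subtotal: $147,004.00
Less 8% discount: −$11,760.32
Total: $147,004.00 − $11,760.32 = $135,243.68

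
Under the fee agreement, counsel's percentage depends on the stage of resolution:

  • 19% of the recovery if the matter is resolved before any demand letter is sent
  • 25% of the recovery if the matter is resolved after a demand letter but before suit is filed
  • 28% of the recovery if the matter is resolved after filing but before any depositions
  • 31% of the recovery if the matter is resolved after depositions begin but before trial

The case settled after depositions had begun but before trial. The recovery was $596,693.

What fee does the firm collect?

The matter settled after depositions had begun but before trial, so the 31% rate applies.
$596,693 × 31% = $184,974.83

$184,974.83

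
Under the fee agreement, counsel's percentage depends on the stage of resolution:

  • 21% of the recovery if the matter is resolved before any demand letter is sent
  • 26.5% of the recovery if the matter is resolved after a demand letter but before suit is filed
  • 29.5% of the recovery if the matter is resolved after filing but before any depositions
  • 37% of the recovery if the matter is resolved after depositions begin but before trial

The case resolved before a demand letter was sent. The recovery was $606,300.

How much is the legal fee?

The matter resolved before a demand letter was sent, so the 21% rate applies.
$606,300 × 21% = $127,323.00

$127,323.00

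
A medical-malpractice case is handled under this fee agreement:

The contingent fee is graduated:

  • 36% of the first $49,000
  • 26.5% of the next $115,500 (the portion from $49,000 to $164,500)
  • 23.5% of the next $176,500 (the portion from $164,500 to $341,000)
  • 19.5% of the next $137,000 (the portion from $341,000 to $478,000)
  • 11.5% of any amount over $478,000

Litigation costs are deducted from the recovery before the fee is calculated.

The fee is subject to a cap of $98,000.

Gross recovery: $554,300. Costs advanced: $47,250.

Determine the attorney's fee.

Fee base (net of costs): $554,300 − $47,250 = $507,050
First $49,000 at 36% = $17,640.00
Next $115,500 at 26.5% = $30,607.50
Next $176,500 at 23.5% = $41,477.50
Next $137,000 at 19.5% = $26,715.00
Remaining $29,050 at 11.5% = $3,340.75
Fee: $17,640.00 + $30,607.50 + $41,477.50 + $26,715.00 + $3,340.75 = $119,780.75
$119,780.75 exceeds the $98,000 cap, so the fee is capped at $98,000.00.

$98,000.00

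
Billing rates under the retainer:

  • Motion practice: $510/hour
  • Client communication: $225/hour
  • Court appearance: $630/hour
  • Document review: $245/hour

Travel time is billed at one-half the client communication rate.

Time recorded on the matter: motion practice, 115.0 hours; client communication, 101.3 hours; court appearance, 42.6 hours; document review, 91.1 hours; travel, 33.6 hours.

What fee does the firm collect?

Motion practice: 115.0 × $510 = $58,650.00
Client communication: 101.3 × $225 = $22,792.50
Court appearance: 42.6 × $630 = $26,838.00
Document review: 91.1 × $245 = $22,319.50
Subtotal: $58,650.00 + $22,792.50 + $26,838.00 + $22,319.50 = $130,600.00
Travel: 33.6 × ($225 ÷ 2) = 33.6 × $112.50 = $3,780.00
Total: $130,600.00 + $3,780.00 = $134,380.00

$134,380.00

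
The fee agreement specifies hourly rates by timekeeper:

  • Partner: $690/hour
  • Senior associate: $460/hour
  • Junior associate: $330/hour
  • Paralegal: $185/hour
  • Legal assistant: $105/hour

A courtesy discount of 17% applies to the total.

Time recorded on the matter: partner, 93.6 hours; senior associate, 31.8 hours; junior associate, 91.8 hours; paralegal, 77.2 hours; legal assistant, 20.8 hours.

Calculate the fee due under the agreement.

$104,556.76

Partner: 93.6 × $690 = $64,584.00
Senior associate: 31.8 × $460 = $14,628.00
Junior associate: 91.8 × $330 = $30,294.00
Paralegal: 77.2 × $185 = $14,282.00
Legal assistant: 20.8 × $105 = $2,184.00
Subtotal: $125,972.00
Less 17% discount: −$21,415.24
Total: $125,972.00 − $21,415.24 = $104,556.76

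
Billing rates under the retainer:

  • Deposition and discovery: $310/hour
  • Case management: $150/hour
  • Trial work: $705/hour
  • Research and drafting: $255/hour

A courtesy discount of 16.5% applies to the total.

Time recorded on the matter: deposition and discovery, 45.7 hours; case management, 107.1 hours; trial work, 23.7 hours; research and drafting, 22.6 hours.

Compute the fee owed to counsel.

$44,007.42

Deposition and discovery: 45.7 × $310 = $14,167.00
Case management: 107.1 × $150 = $16,065.00
Trial work: 23.7 × $705 = $16,708.50
Research and drafting: 22.6 × $255 = $5,763.00
Subtotal: $52,703.50
Less 16.5% discount: −$8,696.08
Total: $52,703.50 − $8,696.08 = $44,007.42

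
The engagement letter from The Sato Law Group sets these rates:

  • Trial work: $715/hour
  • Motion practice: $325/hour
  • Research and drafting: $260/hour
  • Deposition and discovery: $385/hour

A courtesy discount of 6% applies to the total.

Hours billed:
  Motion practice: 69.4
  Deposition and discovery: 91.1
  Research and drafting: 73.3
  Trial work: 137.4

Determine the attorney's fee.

$164,431.85

Trial work: 137.4 × $715 = $98,241.00
Motion practice: 69.4 × $325 = $22,555.00
Research and drafting: 73.3 × $260 = $19,058.00
Deposition and discovery: 91.1 × $385 = $35,073.50
Subtotal: $174,927.50
Less 6% discount: −$10,495.65
Total: $174,927.50 − $10,495.65 = $164,431.85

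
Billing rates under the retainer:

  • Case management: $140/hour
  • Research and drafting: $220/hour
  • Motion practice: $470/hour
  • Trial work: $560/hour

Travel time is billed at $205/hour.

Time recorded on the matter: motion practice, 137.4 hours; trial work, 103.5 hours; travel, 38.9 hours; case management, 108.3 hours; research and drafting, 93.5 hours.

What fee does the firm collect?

$166,244.50

Case management: 108.3 × $140 = $15,162.00
Research and drafting: 93.5 × $220 = $20,570.00
Motion practice: 137.4 × $470 = $64,578.00
Trial work: 103.5 × $560 = $57,960.00
Subtotal: $15,162.00 + $20,570.00 + $64,578.00 + $57,960.00 = $158,270.00
Travel: 38.9 × $205 = $7,974.50
Total: $158,270.00 + $7,974.50 = $166,244.50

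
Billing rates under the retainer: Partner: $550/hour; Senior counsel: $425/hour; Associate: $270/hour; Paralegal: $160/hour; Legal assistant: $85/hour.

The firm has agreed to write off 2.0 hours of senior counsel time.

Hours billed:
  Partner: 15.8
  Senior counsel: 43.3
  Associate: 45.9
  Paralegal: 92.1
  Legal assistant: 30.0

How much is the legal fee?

$55,921.50

Partner: 15.8 × $550 = $8,690.00
Senior counsel: 43.3 × $425 = $18,402.50
Associate: 45.9 × $270 = $12,393.00
Paralegal: 92.1 × $160 = $14,736.00
Legal assistant: 30.0 × $85 = $2,550.00
Subtotal: $56,771.50
Write-off: 2.0 × $425 = $850.00
Total: $56,771.50 − $850.00 = $55,921.50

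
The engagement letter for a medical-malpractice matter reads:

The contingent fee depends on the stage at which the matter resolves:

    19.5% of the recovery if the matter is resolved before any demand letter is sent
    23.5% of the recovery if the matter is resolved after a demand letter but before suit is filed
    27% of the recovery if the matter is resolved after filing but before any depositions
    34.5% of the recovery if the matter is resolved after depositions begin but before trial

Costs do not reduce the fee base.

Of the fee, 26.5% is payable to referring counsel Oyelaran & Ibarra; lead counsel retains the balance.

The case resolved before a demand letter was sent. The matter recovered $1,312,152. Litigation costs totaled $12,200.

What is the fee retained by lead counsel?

$188,064.19

Fee base is the gross recovery, $1,312,152; costs are reimbursed separately.
The matter resolved before a demand letter was sent, so the 19.5% rate applies.
$1,312,152 × 19.5% = $255,869.64
Referral share: 26.5% of $255,869.64 = $67,805.45; lead counsel retains $255,869.64 − $67,805.45 = $188,064.19.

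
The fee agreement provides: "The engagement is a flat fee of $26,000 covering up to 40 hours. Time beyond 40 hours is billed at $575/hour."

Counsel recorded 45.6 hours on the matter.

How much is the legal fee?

$29,220.00

Flat fee: $26,000.00
Excess hours: 45.6 − 40 = 5.6
Overrun: 5.6 × $575 = $3,220.00
Total: $26,000.00 + $3,220.00 = $29,220.00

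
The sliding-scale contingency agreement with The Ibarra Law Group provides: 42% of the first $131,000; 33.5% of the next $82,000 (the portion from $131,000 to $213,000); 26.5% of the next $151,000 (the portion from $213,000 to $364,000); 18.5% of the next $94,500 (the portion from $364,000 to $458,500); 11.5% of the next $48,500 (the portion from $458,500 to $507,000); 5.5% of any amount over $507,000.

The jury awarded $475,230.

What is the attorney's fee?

$141,911.45

First $131,000 at 42% = $55,020.00
Next $82,000 at 33.5% = $27,470.00
Next $151,000 at 26.5% = $40,015.00
Next $94,500 at 18.5% = $17,482.50
Remaining $16,730 at 11.5% = $1,923.95
Fee: $55,020.00 + $27,470.00 + $40,015.00 + $17,482.50 + $1,923.95 = $141,911.45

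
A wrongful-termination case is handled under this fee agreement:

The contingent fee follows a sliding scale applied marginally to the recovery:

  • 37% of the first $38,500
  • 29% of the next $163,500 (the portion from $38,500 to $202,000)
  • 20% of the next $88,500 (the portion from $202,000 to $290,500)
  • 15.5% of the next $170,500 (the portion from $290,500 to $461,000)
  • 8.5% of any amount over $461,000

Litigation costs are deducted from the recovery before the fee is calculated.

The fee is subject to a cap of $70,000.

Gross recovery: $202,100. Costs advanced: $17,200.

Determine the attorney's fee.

Fee base (net of costs): $202,100 − $17,200 = $184,900
First $38,500 at 37% = $14,245.00
Remaining $146,400 at 29% = $42,456.00
Fee: $14,245.00 + $42,456.00 = $56,701.00
$56,701.00 is under the $70,000 cap.

$56,701.00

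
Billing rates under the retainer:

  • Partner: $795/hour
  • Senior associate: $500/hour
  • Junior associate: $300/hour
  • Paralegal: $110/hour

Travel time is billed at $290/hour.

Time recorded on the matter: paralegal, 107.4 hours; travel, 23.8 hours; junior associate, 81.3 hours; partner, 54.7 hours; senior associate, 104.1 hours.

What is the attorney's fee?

$138,642.50

Partner: 54.7 × $795 = $43,486.50
Senior associate: 104.1 × $500 = $52,050.00
Junior associate: 81.3 × $300 = $24,390.00
Paralegal: 107.4 × $110 = $11,814.00
Subtotal: $43,486.50 + $52,050.00 + $24,390.00 + $11,814.00 = $131,740.50
Travel: 23.8 × $290 = $6,902.00
Total: $131,740.50 + $6,902.00 = $138,642.50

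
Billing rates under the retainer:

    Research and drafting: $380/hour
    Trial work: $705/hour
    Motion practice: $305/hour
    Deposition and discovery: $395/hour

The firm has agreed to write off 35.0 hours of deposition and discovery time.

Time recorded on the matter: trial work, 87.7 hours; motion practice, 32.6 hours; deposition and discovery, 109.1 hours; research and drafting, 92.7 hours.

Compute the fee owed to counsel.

Research and drafting: 92.7 × $380 = $35,226.00
Trial work: 87.7 × $705 = $61,828.50
Motion practice: 32.6 × $305 = $9,943.00
Deposition and discovery: 109.1 × $395 = $43,094.50
Subtotal: $150,092.00
Write-off: 35.0 × $395 = $13,825.00
Total: $150,092.00 − $13,825.00 = $136,267.00

$136,267.00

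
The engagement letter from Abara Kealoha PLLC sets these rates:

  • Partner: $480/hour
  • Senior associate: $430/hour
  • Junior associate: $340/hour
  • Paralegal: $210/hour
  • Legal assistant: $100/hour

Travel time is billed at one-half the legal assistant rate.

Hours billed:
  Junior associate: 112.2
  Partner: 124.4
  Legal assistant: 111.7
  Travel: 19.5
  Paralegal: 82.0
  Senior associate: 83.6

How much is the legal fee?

$163,173.00

Partner: 124.4 × $480 = $59,712.00
Senior associate: 83.6 × $430 = $35,948.00
Junior associate: 112.2 × $340 = $38,148.00
Paralegal: 82.0 × $210 = $17,220.00
Legal assistant: 111.7 × $100 = $11,170.00
Subtotal: $59,712.00 + $35,948.00 + $38,148.00 + $17,220.00 + $11,170.00 = $162,198.00
Travel: 19.5 × ($100 ÷ 2) = 19.5 × $50.00 = $975.00
Total: $162,198.00 + $975.00 = $163,173.00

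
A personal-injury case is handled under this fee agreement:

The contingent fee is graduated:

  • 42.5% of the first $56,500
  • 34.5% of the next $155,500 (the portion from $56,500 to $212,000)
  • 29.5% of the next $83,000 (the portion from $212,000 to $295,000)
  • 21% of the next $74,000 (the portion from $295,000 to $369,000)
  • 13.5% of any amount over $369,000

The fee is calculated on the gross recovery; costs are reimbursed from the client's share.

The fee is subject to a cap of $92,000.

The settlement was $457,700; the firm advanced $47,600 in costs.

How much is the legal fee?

Fee base is the gross recovery, $457,700; costs are reimbursed separately.
First $56,500 at 42.5% = $24,012.50
Next $155,500 at 34.5% = $53,647.50
Next $83,000 at 29.5% = $24,485.00
Next $74,000 at 21% = $15,540.00
Remaining $88,700 at 13.5% = $11,974.50
Fee: $24,012.50 + $53,647.50 + $24,485.00 + $15,540.00 + $11,974.50 = $129,659.50
$129,659.50 exceeds the $92,000 cap, so the fee is capped at $92,000.00.

$92,000.00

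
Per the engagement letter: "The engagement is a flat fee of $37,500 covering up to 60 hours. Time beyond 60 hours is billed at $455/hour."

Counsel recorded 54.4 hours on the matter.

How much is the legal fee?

$37,500.00

54.4 hours is within the 60-hour scope; only the flat fee applies.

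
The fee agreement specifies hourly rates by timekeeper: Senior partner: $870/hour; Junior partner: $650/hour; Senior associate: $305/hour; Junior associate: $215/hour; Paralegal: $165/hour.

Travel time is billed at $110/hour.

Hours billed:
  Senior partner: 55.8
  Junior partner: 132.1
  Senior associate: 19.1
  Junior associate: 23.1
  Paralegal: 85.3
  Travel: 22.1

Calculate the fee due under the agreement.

Senior partner: 55.8 × $870 = $48,546.00
Junior partner: 132.1 × $650 = $85,865.00
Senior associate: 19.1 × $305 = $5,825.50
Junior associate: 23.1 × $215 = $4,966.50
Paralegal: 85.3 × $165 = $14,074.50
Subtotal: $48,546.00 + $85,865.00 + $5,825.50 + $4,966.50 + $14,074.50 = $159,277.50
Travel: 22.1 × $110 = $2,431.00
Total: $159,277.50 + $2,431.00 = $161,708.50

$161,708.50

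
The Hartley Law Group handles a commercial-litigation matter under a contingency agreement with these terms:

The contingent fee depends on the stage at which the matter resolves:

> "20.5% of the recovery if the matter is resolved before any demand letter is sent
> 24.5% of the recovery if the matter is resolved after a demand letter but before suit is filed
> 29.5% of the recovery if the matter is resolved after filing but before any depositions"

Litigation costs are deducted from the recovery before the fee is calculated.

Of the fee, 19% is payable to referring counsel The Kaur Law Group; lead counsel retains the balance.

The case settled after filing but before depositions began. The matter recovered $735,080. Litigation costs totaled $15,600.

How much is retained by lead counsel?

$171,919.75

Fee base (net of costs): $735,080 − $15,600 = $719,480
The matter settled after filing but before depositions began, so the 29.5% rate applies.
$719,480 × 29.5% = $212,246.60
Referral share: 19% of $212,246.60 = $40,326.85; lead counsel retains $212,246.60 − $40,326.85 = $171,919.75.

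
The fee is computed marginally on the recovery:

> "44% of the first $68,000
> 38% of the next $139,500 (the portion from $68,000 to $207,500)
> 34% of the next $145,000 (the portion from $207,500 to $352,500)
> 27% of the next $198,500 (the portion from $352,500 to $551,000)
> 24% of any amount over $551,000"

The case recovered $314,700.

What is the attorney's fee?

$119,378.00

First $68,000 at 44% = $29,920.00
Next $139,500 at 38% = $53,010.00
Remaining $107,200 at 34% = $36,448.00
Fee: $29,920.00 + $53,010.00 + $36,448.00 = $119,378.00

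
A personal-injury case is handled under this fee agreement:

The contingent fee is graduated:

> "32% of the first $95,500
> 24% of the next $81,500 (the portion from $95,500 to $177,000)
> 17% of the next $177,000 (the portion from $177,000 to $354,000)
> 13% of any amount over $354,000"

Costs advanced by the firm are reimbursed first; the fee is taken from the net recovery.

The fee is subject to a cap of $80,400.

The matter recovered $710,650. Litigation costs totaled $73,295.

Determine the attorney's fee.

$80,400.00

Fee base (net of costs): $710,650 − $73,295 = $637,355
First $95,500 at 32% = $30,560.00
Next $81,500 at 24% = $19,560.00
Next $177,000 at 17% = $30,090.00
Remaining $283,355 at 13% = $36,836.15
Fee: $30,560.00 + $19,560.00 + $30,090.00 + $36,836.15 = $117,046.15
$117,046.15 exceeds the $80,400 cap, so the fee is capped at $80,400.00.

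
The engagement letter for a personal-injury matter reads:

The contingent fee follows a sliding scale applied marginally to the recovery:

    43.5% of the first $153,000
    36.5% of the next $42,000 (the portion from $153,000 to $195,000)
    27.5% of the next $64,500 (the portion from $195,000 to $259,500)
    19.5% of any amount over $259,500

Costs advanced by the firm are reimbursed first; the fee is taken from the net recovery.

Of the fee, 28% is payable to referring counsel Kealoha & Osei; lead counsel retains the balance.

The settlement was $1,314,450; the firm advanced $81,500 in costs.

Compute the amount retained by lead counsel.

$208,400.58

Fee base (net of costs): $1,314,450 − $81,500 = $1,232,950
First $153,000 at 43.5% = $66,555.00
Next $42,000 at 36.5% = $15,330.00
Next $64,500 at 27.5% = $17,737.50
Remaining $973,450 at 19.5% = $189,822.75
Fee: $66,555.00 + $15,330.00 + $17,737.50 + $189,822.75 = $289,445.25
Referral share: 28% of $289,445.25 = $81,044.67; lead counsel retains $289,445.25 − $81,044.67 = $208,400.58.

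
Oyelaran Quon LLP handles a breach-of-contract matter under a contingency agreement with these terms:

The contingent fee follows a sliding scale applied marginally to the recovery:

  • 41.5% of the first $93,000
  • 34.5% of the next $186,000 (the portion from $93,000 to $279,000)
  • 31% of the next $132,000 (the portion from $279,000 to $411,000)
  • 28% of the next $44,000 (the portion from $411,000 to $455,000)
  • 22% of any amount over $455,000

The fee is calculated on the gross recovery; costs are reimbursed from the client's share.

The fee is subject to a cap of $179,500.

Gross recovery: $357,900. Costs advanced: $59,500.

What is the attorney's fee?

Fee base is the gross recovery, $357,900; costs are reimbursed separately.
First $93,000 at 41.5% = $38,595.00
Next $186,000 at 34.5% = $64,170.00
Remaining $78,900 at 31% = $24,459.00
Fee: $38,595.00 + $64,170.00 + $24,459.00 = $127,224.00
$127,224.00 is under the $179,500 cap.

$127,224.00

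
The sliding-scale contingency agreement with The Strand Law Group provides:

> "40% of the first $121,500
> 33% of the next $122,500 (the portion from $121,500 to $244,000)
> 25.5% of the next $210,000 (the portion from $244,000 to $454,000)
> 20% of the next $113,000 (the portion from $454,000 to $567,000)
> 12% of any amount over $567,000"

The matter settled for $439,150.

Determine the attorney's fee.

$138,788.25

First $121,500 at 40% = $48,600.00
Next $122,500 at 33% = $40,425.00
Remaining $195,150 at 25.5% = $49,763.25
Fee: $48,600.00 + $40,425.00 + $49,763.25 = $138,788.25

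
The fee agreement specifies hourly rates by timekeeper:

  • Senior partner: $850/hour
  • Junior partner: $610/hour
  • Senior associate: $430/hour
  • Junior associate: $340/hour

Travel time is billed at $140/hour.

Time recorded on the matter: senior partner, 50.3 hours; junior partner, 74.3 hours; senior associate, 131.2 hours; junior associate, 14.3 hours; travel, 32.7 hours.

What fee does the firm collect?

Senior partner: 50.3 × $850 = $42,755.00
Junior partner: 74.3 × $610 = $45,323.00
Senior associate: 131.2 × $430 = $56,416.00
Junior associate: 14.3 × $340 = $4,862.00
Subtotal: $42,755.00 + $45,323.00 + $56,416.00 + $4,862.00 = $149,356.00
Travel: 32.7 × $140 = $4,578.00
Total: $149,356.00 + $4,578.00 = $153,934.00

$153,934.00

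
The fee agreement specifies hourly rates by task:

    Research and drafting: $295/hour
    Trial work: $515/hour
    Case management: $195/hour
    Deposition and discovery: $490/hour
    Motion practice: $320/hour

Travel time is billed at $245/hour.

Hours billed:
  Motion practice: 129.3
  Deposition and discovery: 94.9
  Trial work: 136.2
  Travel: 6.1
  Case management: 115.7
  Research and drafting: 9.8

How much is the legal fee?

$184,967.00

Research and drafting: 9.8 × $295 = $2,891.00
Trial work: 136.2 × $515 = $70,143.00
Case management: 115.7 × $195 = $22,561.50
Deposition and discovery: 94.9 × $490 = $46,501.00
Motion practice: 129.3 × $320 = $41,376.00
Subtotal: $2,891.00 + $70,143.00 + $22,561.50 + $46,501.00 + $41,376.00 = $183,472.50
Travel: 6.1 × $245 = $1,494.50
Total: $183,472.50 + $1,494.50 = $184,967.00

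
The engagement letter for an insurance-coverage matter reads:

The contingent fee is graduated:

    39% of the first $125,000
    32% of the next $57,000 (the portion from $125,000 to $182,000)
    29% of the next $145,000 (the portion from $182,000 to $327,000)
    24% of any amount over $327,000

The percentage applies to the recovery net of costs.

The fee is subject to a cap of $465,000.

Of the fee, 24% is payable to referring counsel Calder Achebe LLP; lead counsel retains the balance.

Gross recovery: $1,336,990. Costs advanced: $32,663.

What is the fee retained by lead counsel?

Fee base (net of costs): $1,336,990 − $32,663 = $1,304,327
First $125,000 at 39% = $48,750.00
Next $57,000 at 32% = $18,240.00
Next $145,000 at 29% = $42,050.00
Remaining $977,327 at 24% = $234,558.48
Fee: $48,750.00 + $18,240.00 + $42,050.00 + $234,558.48 = $343,598.48
$343,598.48 is under the $465,000 cap.
Referral share: 24% of $343,598.48 = $82,463.64; lead counsel retains $343,598.48 − $82,463.64 = $261,134.84.

$261,134.84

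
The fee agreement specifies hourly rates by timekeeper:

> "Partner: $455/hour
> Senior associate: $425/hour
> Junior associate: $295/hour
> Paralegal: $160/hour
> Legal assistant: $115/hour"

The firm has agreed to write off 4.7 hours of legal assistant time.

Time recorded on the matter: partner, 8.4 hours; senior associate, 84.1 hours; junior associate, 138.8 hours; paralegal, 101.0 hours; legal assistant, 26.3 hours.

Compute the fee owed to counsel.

$99,154.50

Partner: 8.4 × $455 = $3,822.00
Senior associate: 84.1 × $425 = $35,742.50
Junior associate: 138.8 × $295 = $40,946.00
Paralegal: 101.0 × $160 = $16,160.00
Legal assistant: 26.3 × $115 = $3,024.50
Subtotal: $99,695.00
Write-off: 4.7 × $115 = $540.50
Total: $99,695.00 − $540.50 = $99,154.50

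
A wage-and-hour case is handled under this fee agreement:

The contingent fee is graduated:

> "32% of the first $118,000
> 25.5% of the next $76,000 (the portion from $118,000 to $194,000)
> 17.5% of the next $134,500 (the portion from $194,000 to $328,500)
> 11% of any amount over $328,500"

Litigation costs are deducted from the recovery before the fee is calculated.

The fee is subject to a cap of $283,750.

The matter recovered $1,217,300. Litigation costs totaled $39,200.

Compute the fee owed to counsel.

$174,133.50

Fee base (net of costs): $1,217,300 − $39,200 = $1,178,100
First $118,000 at 32% = $37,760.00
Next $76,000 at 25.5% = $19,380.00
Next $134,500 at 17.5% = $23,537.50
Remaining $849,600 at 11% = $93,456.00
Fee: $37,760.00 + $19,380.00 + $23,537.50 + $93,456.00 = $174,133.50
$174,133.50 is under the $283,750 cap.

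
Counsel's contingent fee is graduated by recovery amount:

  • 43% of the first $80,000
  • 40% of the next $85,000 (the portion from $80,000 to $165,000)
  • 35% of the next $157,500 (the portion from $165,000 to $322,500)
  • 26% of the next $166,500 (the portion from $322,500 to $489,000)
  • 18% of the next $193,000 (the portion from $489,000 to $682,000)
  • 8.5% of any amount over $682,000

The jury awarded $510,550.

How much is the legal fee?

First $80,000 at 43% = $34,400.00
Next $85,000 at 40% = $34,000.00
Next $157,500 at 35% = $55,125.00
Next $166,500 at 26% = $43,290.00
Remaining $21,550 at 18% = $3,879.00
Fee: $34,400.00 + $34,000.00 + $55,125.00 + $43,290.00 + $3,879.00 = $170,694.00

$170,694.00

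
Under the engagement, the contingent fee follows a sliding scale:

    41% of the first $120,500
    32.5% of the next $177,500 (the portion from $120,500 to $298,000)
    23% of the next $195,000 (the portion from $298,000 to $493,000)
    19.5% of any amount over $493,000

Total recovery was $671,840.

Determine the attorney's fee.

$186,816.30

First $120,500 at 41% = $49,405.00
Next $177,500 at 32.5% = $57,687.50
Next $195,000 at 23% = $44,850.00
Remaining $178,840 at 19.5% = $34,873.80
Fee: $49,405.00 + $57,687.50 + $44,850.00 + $34,873.80 = $186,816.30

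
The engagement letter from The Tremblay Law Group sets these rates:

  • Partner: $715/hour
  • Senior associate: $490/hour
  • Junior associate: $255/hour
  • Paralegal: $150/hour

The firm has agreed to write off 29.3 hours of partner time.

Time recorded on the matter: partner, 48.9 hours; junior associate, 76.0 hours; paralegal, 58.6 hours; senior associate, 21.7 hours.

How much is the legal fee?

Partner: 48.9 × $715 = $34,963.50
Senior associate: 21.7 × $490 = $10,633.00
Junior associate: 76.0 × $255 = $19,380.00
Paralegal: 58.6 × $150 = $8,790.00
Subtotal: $73,766.50
Write-off: 29.3 × $715 = $20,949.50
Total: $73,766.50 − $20,949.50 = $52,817.00

$52,817.00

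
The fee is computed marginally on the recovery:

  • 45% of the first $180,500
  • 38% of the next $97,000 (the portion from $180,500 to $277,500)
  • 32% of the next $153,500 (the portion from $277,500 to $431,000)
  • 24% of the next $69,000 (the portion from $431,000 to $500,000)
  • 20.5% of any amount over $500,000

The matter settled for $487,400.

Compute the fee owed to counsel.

First $180,500 at 45% = $81,225.00
Next $97,000 at 38% = $36,860.00
Next $153,500 at 32% = $49,120.00
Remaining $56,400 at 24% = $13,536.00
Fee: $81,225.00 + $36,860.00 + $49,120.00 + $13,536.00 = $180,741.00

$180,741.00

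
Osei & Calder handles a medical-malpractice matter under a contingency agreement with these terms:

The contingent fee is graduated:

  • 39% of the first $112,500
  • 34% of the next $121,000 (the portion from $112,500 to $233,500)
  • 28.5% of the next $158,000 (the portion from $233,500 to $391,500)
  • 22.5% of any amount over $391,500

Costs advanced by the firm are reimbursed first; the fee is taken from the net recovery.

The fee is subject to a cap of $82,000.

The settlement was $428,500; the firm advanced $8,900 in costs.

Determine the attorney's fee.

Fee base (net of costs): $428,500 − $8,900 = $419,600
First $112,500 at 39% = $43,875.00
Next $121,000 at 34% = $41,140.00
Next $158,000 at 28.5% = $45,030.00
Remaining $28,100 at 22.5% = $6,322.50
Fee: $43,875.00 + $41,140.00 + $45,030.00 + $6,322.50 = $136,367.50
$136,367.50 exceeds the $82,000 cap, so the fee is capped at $82,000.00.

$82,000.00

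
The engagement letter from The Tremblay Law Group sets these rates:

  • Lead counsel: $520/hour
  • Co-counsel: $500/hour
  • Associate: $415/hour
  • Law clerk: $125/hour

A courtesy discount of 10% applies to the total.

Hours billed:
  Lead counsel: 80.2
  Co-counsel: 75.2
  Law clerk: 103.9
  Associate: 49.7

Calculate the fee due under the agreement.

$101,625.30

Lead counsel: 80.2 × $520 = $41,704.00
Co-counsel: 75.2 × $500 = $37,600.00
Associate: 49.7 × $415 = $20,625.50
Law clerk: 103.9 × $125 = $12,987.50
Subtotal: $112,917.00
Less 10% discount: −$11,291.70
Total: $112,917.00 − $11,291.70 = $101,625.30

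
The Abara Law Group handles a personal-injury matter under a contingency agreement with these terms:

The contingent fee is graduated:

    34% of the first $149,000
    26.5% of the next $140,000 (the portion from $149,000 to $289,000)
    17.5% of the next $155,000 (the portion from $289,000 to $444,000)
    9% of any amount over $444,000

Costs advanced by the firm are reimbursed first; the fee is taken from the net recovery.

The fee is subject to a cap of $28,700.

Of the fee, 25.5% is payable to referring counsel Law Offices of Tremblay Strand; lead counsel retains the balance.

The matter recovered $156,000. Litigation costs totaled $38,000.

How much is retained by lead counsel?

$21,381.50

Fee base (net of costs): $156,000 − $38,000 = $118,000
First $118,000 at 34% = $40,120.00
$40,120.00 exceeds the $28,700 cap, so the fee is capped at $28,700.00.
Referral share: 25.5% of $28,700.00 = $7,318.50; lead counsel retains $28,700.00 − $7,318.50 = $21,381.50.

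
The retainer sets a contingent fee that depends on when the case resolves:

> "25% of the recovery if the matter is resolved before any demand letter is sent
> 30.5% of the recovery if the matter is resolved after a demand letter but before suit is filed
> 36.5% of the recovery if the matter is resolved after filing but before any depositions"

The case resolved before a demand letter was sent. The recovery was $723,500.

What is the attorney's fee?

The matter resolved before a demand letter was sent, so the 25% rate applies.
$723,500 × 25% = $180,875.00

$180,875.00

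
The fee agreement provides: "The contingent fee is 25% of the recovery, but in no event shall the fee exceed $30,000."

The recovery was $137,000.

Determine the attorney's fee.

$30,000.00

25% of $137,000 = $34,250.00
That exceeds the $30,000 cap, so the fee is capped at $30,000.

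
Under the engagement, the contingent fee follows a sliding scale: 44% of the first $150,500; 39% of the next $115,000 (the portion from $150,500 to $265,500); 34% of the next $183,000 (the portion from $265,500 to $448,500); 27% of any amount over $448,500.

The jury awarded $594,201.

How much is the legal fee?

First $150,500 at 44% = $66,220.00
Next $115,000 at 39% = $44,850.00
Next $183,000 at 34% = $62,220.00
Remaining $145,701 at 27% = $39,339.27
Fee: $66,220.00 + $44,850.00 + $62,220.00 + $39,339.27 = $212,629.27

$212,629.27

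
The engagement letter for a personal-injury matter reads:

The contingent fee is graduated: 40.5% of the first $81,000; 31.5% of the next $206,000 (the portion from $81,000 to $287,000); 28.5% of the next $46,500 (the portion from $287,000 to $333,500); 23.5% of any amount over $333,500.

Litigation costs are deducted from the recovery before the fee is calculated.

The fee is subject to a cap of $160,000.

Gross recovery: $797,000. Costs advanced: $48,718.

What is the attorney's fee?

Fee base (net of costs): $797,000 − $48,718 = $748,282
First $81,000 at 40.5% = $32,805.00
Next $206,000 at 31.5% = $64,890.00
Next $46,500 at 28.5% = $13,252.50
Remaining $414,782 at 23.5% = $97,473.77
Fee: $32,805.00 + $64,890.00 + $13,252.50 + $97,473.77 = $208,421.27
$208,421.27 exceeds the $160,000 cap, so the fee is capped at $160,000.00.

$160,000.00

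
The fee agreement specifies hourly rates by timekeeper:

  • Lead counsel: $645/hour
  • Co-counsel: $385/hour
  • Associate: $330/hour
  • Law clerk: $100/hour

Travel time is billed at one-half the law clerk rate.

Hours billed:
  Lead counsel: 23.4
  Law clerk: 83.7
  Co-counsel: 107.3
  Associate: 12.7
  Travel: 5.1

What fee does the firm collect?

$69,219.50

Lead counsel: 23.4 × $645 = $15,093.00
Co-counsel: 107.3 × $385 = $41,310.50
Associate: 12.7 × $330 = $4,191.00
Law clerk: 83.7 × $100 = $8,370.00
Subtotal: $15,093.00 + $41,310.50 + $4,191.00 + $8,370.00 = $68,964.50
Travel: 5.1 × ($100 ÷ 2) = 5.1 × $50.00 = $255.00
Total: $68,964.50 + $255.00 = $69,219.50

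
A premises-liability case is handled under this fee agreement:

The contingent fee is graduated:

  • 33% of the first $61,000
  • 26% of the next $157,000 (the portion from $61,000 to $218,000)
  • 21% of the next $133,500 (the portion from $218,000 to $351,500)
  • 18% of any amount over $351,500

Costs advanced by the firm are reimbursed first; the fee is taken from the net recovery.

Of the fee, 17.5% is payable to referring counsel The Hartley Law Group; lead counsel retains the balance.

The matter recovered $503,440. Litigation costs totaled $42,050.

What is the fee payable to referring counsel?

Fee base (net of costs): $503,440 − $42,050 = $461,390
First $61,000 at 33% = $20,130.00
Next $157,000 at 26% = $40,820.00
Next $133,500 at 21% = $28,035.00
Remaining $109,890 at 18% = $19,780.20
Fee: $20,130.00 + $40,820.00 + $28,035.00 + $19,780.20 = $108,765.20
Referral share: 17.5% of $108,765.20 = $19,033.91; lead counsel retains $108,765.20 − $19,033.91 = $89,731.29.

$19,033.91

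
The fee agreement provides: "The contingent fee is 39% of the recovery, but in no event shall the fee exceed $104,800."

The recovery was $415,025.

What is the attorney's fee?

39% of $415,025 = $161,859.75
That exceeds the $104,800 cap, so the fee is capped at $104,800.

$104,800.00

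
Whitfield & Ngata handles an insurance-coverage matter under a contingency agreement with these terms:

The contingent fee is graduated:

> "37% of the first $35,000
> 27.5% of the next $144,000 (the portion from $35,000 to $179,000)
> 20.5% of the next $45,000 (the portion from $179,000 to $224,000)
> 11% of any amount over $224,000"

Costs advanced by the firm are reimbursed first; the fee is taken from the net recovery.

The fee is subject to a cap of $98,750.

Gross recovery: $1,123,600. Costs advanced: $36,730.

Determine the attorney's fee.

$98,750.00

Fee base (net of costs): $1,123,600 − $36,730 = $1,086,870
First $35,000 at 37% = $12,950.00
Next $144,000 at 27.5% = $39,600.00
Next $45,000 at 20.5% = $9,225.00
Remaining $862,870 at 11% = $94,915.70
Fee: $12,950.00 + $39,600.00 + $9,225.00 + $94,915.70 = $156,690.70
$156,690.70 exceeds the $98,750 cap, so the fee is capped at $98,750.00.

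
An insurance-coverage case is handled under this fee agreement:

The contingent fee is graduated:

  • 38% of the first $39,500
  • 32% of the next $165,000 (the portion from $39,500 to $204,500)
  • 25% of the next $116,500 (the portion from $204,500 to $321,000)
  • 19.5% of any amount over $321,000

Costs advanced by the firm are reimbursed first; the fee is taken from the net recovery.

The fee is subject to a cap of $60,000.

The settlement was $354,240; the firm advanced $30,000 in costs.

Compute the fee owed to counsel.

$60,000.00

Fee base (net of costs): $354,240 − $30,000 = $324,240
First $39,500 at 38% = $15,010.00
Next $165,000 at 32% = $52,800.00
Next $116,500 at 25% = $29,125.00
Remaining $3,240 at 19.5% = $631.80
Fee: $15,010.00 + $52,800.00 + $29,125.00 + $631.80 = $97,566.80
$97,566.80 exceeds the $60,000 cap, so the fee is capped at $60,000.00.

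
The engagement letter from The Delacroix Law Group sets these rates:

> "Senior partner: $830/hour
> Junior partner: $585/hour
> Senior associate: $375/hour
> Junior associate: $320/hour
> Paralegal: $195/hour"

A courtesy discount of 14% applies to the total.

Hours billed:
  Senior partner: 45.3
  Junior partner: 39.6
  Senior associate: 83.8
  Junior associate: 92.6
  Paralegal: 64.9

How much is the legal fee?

$115,650.65

Senior partner: 45.3 × $830 = $37,599.00
Junior partner: 39.6 × $585 = $23,166.00
Senior associate: 83.8 × $375 = $31,425.00
Junior associate: 92.6 × $320 = $29,632.00
Paralegal: 64.9 × $195 = $12,655.50
Subtotal: $134,477.50
Less 14% discount: −$18,826.85
Total: $134,477.50 − $18,826.85 = $115,650.65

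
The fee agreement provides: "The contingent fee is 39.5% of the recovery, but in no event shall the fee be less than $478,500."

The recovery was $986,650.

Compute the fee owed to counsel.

$478,500.00

39.5% of $986,650 = $389,726.75
That is below the $478,500 minimum, so the minimum applies.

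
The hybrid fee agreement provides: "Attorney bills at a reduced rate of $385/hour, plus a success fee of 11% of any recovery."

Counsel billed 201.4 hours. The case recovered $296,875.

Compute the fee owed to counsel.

Hourly: 201.4 × $385 = $77,539.00
Success fee: 11% of $296,875 = $32,656.25
Total: $77,539.00 + $32,656.25 = $110,195.25

$110,195.25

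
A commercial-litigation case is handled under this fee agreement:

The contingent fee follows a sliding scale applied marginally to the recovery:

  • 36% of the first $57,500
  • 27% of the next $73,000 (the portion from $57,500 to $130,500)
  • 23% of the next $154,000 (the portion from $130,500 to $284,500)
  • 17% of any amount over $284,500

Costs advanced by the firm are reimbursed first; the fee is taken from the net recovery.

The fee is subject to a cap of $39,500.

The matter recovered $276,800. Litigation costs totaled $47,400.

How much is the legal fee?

Fee base (net of costs): $276,800 − $47,400 = $229,400
First $57,500 at 36% = $20,700.00
Next $73,000 at 27% = $19,710.00
Remaining $98,900 at 23% = $22,747.00
Fee: $20,700.00 + $19,710.00 + $22,747.00 = $63,157.00
$63,157.00 exceeds the $39,500 cap, so the fee is capped at $39,500.00.

$39,500.00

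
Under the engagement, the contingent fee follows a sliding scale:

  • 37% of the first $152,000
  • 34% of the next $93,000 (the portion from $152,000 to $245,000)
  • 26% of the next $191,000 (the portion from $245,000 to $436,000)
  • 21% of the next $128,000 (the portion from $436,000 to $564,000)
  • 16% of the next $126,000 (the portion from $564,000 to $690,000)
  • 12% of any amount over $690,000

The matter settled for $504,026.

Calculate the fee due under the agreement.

$151,805.46

First $152,000 at 37% = $56,240.00
Next $93,000 at 34% = $31,620.00
Next $191,000 at 26% = $49,660.00
Remaining $68,026 at 21% = $14,285.46
Fee: $56,240.00 + $31,620.00 + $49,660.00 + $14,285.46 = $151,805.46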